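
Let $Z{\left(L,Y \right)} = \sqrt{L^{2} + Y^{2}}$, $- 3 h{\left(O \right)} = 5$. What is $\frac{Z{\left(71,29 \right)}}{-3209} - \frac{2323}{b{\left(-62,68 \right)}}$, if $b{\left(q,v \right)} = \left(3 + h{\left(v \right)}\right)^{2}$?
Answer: $- \frac{20907}{16} - \frac{\sqrt{5882}}{3209} \approx -1306.7$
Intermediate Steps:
$h{\left(O \right)} = - \frac{5}{3}$ ($h{\left(O \right)} = \left(- \frac{1}{3}\right) 5 = - \frac{5}{3}$)
$b{\left(q,v \right)} = \frac{16}{9}$ ($b{\left(q,v \right)} = \left(3 - \frac{5}{3}\right)^{2} = \left(\frac{4}{3}\right)^{2} = \frac{16}{9}$)
$\frac{Z{\left(71,29 \right)}}{-3209} - \frac{2323}{b{\left(-62,68 \right)}} = \frac{\sqrt{71^{2} + 29^{2}}}{-3209} - \frac{2323}{\frac{16}{9}} = \sqrt{5041 + 841} \left(- \frac{1}{3209}\right) - \frac{20907}{16} = \sqrt{5882} \left(- \frac{1}{3209}\right) - \frac{20907}{16} = - \frac{\sqrt{5882}}{3209} - \frac{20907}{16} = - \frac{20907}{16} - \frac{\sqrt{5882}}{3209}$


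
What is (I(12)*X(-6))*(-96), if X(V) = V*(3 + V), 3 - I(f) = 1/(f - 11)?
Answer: -3456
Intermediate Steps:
I(f) = 3 - 1/(-11 + f) (I(f) = 3 - 1/(f - 11) = 3 - 1/(-11 + f))
(I(12)*X(-6))*(-96) = (((-34 + 3*12)/(-11 + 12))*(-6*(3 - 6)))*(-96) = (((-34 + 36)/1)*(-6*(-3)))*(-96) = ((1*2)*18)*(-96) = (2*18)*(-96) = 36*(-96) = -3456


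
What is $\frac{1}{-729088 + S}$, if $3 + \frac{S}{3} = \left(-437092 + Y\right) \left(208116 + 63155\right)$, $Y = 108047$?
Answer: $- \frac{1}{267781827682} \approx -3.7344 \cdot 10^{-12}$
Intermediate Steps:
$S = -267781098594$ ($S = -9 + 3 \left(-437092 + 108047\right) \left(208116 + 63155\right) = -9 + 3 \left(\left(-329045\right) 271271\right) = -9 + 3 \left(-89260366195\right) = -9 - 267781098585 = -267781098594$)
$\frac{1}{-729088 + S} = \frac{1}{-729088 - 267781098594} = \frac{1}{-267781827682} = - \frac{1}{267781827682}$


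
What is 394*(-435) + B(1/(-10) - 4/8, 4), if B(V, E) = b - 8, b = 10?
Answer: -171388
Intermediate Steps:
B(V, E) = 2 (B(V, E) = 10 - 8 = 2)
394*(-435) + B(1/(-10) - 4/8, 4) = 394*(-435) + 2 = -171390 + 2 = -171388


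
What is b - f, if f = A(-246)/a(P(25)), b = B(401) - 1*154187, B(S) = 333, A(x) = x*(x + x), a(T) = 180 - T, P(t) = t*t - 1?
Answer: -5682512/37 ≈ -1.5358e+5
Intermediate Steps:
P(t) = -1 + t² (P(t) = t² - 1 = -1 + t²)
A(x) = 2*x² (A(x) = x*(2*x) = 2*x²)
b = -153854 (b = 333 - 1*154187 = 333 - 154187 = -153854)
f = -10086/37 (f = (2*(-246)²)/(180 - (-1 + 25²)) = (2*60516)/(180 - (-1 + 625)) = 121032/(180 - 1*624) = 121032/(180 - 624) = 121032/(-444) = 121032*(-1/444) = -10086/37 ≈ -272.59)
b - f = -153854 - 1*(-10086/37) = -153854 + 10086/37 = -5682512/37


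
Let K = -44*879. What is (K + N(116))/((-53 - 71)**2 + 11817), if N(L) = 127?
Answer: -38549/27193 ≈ -1.4176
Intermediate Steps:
K = -38676
(K + N(116))/((-53 - 71)**2 + 11817) = (-38676 + 127)/((-53 - 71)**2 + 11817) = -38549/((-124)**2 + 11817) = -38549/(15376 + 11817) = -38549/27193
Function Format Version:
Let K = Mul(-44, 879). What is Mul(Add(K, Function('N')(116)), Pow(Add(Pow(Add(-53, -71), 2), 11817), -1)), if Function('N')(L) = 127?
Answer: Rational(-38549, 27193) ≈ -1.4176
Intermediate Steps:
K = -38676
Mul(Add(K, Function('N')(116)), Pow(Add(Pow(Add(-53, -71), 2), 11817), -1)) = Mul(Add(-38676, 127), Pow(Add(Pow(Add(-53, -71), 2), 11817), -1)) = Mul(-38549, Pow(Add(Pow(-124, 2), 11817), -1)) = Mul(-38549, Pow(Add(15376, 11817), -1)) = Mul(-38549, Pow(27193, -1)) = Mul(-38549, Rational(1, 27193)) = Rational(-38549, 27193)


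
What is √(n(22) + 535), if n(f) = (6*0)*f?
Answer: √535 ≈ 23.130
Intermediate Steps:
n(f) = 0 (n(f) = 0*f = 0)
√(n(22) + 535) = √(0 + 535) = √535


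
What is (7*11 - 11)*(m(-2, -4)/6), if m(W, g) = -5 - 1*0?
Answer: -55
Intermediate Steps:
m(W, g) = -5 (m(W, g) = -5 + 0 = -5)
(7*11 - 11)*(m(-2, -4)/6) = (7*11 - 11)*(-5/6) = (77 - 11)*(-5*⅙) = 66*(-⅚) = -55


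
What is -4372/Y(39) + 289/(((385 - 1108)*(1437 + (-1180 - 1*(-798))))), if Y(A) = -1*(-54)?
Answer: -555804031/6864885 ≈ -80.963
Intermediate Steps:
Y(A) = 54
-4372/Y(39) + 289/(((385 - 1108)*(1437 + (-1180 - 1*(-798))))) = -4372/54 + 289/(((385 - 1108)*(1437 + (-1180 - 1*(-798))))) = -4372*1/54 + 289/((-723*(1437 + (-1180 + 798)))) = -2186/27 + 289/((-723*(1437 - 382))) = -2186/27 + 289/((-723*1055)) = -2186/27 + 289/(-762765) = -2186/27 + 289*(-1/762765) = -2186/27 - 289/762765 = -555804031/6864885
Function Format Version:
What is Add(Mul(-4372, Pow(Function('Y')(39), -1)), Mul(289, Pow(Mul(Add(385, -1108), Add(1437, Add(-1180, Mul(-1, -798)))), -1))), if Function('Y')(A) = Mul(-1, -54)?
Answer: Rational(-555804031, 6864885) ≈ -80.963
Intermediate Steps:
Function('Y')(A) = 54
Add(Mul(-4372, Pow(Function('Y')(39), -1)), Mul(289, Pow(Mul(Add(385, -1108), Add(1437, Add(-1180, Mul(-1, -798)))), -1))) = Add(Mul(-4372, Pow(54, -1)), Mul(289, Pow(Mul(Add(385, -1108), Add(1437, Add(-1180, Mul(-1, -798)))), -1))) = Add(Mul(-4372, Rational(1, 54)), Mul(289, Pow(Mul(-723, Add(1437, Add(-1180, 798))), -1))) = Add(Rational(-2186, 27), Mul(289, Pow(Mul(-723, Add(1437, -382)), -1))) = Add(Rational(-2186, 27), Mul(289, Pow(Mul(-723, 1055), -1))) = Add(Rational(-2186, 27), Mul(289, Pow(-762765, -1))) = Add(Rational(-2186, 27), Mul(289, Rational(-1, 762765))) = Add(Rational(-2186, 27), Rational(-289, 762765)) = Rational(-555804031, 6864885)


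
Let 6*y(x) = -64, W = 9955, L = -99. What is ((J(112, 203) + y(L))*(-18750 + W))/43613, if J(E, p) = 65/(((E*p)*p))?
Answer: 1298958712495/603875367312 ≈ 2.1510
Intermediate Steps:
y(x) = -32/3 (y(x) = (1/6)*(-64) = -32/3)
J(E, p) = 65/(E*p**2) (J(E, p) = 65/((E*p**2)) = 65*(1/(E*p**2)) = 65/(E*p**2))
((J(112, 203) + y(L))*(-18750 + W))/43613 = ((65/(112*203**2) - 32/3)*(-18750 + 9955))/43613 = ((65*(1/112)*(1/41209) - 32/3)*(-8795))*(1/43613) = ((65/4615408 - 32/3)*(-8795))*(1/43613) = -147692861/13846224*(-8795)*(1/43613) = (1298958712495/13846224)*(1/43613) = 1298958712495/603875367312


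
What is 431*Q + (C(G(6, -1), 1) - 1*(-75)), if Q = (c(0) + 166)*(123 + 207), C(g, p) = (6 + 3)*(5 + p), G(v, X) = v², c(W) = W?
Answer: 23610309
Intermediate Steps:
C(g, p) = 45 + 9*p (C(g, p) = 9*(5 + p) = 45 + 9*p)
Q = 54780 (Q = (0 + 166)*(123 + 207) = 166*330 = 54780)
431*Q + (C(G(6, -1), 1) - 1*(-75)) = 431*54780 + ((45 + 9*1) - 1*(-75)) = 23610180 + ((45 + 9) + 75) = 23610180 + (54 + 75) = 23610180 + 129 = 23610309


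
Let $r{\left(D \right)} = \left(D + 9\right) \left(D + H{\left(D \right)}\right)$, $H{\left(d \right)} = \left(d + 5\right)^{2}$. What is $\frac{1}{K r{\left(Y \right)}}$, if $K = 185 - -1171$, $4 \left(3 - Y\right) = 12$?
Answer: $\frac{1}{305100} \approx 3.2776 \cdot 10^{-6}$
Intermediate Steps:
$Y = 0$ ($Y = 3 - 3 = 0$)
$H{\left(d \right)} = \left(5 + d\right)^{2}$
$K = 1356$ ($K = 185 + 1171 = 1356$)
$r{\left(D \right)} = \left(9 + D\right) \left(D + \left(5 + D\right)^{2}\right)$ ($r{\left(D \right)} = \left(D + 9\right) \left(D + \left(5 + D\right)^{2}\right) = \left(9 + D\right) \left(D + \left(5 + D\right)^{2}\right)$)
$\frac{1}{K r{\left(Y \right)}} = \frac{1}{1356 \left(225 + 0^{3} + 20 \cdot 0^{2} + 124 \cdot 0\right)} = \frac{1}{1356 \left(225 + 0 + 20 \cdot 0 + 0\right)} = \frac{1}{1356 \left(225 + 0 + 0 + 0\right)} = \frac{1}{1356 \cdot 225} = \frac{1}{305100}$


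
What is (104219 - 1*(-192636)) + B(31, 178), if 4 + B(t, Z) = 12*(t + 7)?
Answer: 297307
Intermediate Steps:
B(t, Z) = 80 + 12*t (B(t, Z) = -4 + 12*(t + 7) = -4 + 12*(7 + t) = -4 + (84 + 12*t) = 80 + 12*t)
(104219 - 1*(-192636)) + B(31, 178) = (104219 - 1*(-192636)) + (80 + 12*31) = (104219 + 192636) + (80 + 372) = 296855 + 452 = 297307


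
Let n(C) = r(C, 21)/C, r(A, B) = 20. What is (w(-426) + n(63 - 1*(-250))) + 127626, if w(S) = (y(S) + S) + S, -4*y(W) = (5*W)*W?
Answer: -31322203/313 ≈ -1.0007e+5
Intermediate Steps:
y(W) = -5*W**2/4 (y(W) = -5*W*W/4 = -5*W**2/4)
w(S) = 2*S - 5*S**2/4 (w(S) = (-5*S**2/4 + S) + S = (S - 5*S**2/4) + S = 2*S - 5*S**2/4)
n(C) = 20/C
(w(-426) + n(63 - 1*(-250))) + 127626 = ((1/4)*(-426)*(8 - 5*(-426)) + 20/(63 - 1*(-250))) + 127626 = ((1/4)*(-426)*(8 + 2130) + 20/(63 + 250)) + 127626 = ((1/4)*(-426)*2138 + 20/313) + 127626 = (-227697 + 20*(1/313)) + 127626 = (-227697 + 20/313) + 127626 = -71269141/313 + 127626 = -31322203/313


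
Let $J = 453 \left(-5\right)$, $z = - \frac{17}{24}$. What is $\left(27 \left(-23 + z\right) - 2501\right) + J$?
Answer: $- \frac{43249}{8} \approx -5406.1$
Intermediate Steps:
$z = - \frac{17}{24}$ ($z = \left(-17\right) \frac{1}{24} = - \frac{17}{24} \approx -0.70833$)
$J = -2265$
$\left(27 \left(-23 + z\right) - 2501\right) + J = \left(27 \left(-23 - \frac{17}{24}\right) - 2501\right) - 2265 = \left(27 \left(- \frac{569}{24}\right) - 2501\right) - 2265 = \left(- \frac{5121}{8} - 2501\right) - 2265 = - \frac{25129}{8} - 2265 = - \frac{43249}{8}$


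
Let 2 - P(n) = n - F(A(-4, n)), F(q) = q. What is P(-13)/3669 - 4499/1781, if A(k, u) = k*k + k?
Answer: -5486248/2178163 ≈ -2.5187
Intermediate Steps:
A(k, u) = k + k² (A(k, u) = k² + k = k + k²)
P(n) = 14 - n (P(n) = 2 - (n - (-4)*(1 - 4)) = 2 - (n - (-4)*(-3)) = 2 - (n - 1*12) = 2 - (n - 12) = 2 - (-12 + n) = 2 + (12 - n) = 14 - n)
P(-13)/3669 - 4499/1781 = (14 - 1*(-13))/3669 - 4499/1781 = (14 + 13)*(1/3669) - 4499*1/1781 = 27*(1/3669) - 4499/1781 = 9/1223 - 4499/1781 = -5486248/2178163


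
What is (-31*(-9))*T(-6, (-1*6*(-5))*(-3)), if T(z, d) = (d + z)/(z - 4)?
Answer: 13392/5 ≈ 2678.4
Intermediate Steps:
T(z, d) = (d + z)/(-4 + z)
(-31*(-9))*T(-6, (-1*6*(-5))*(-3)) = (-31*(-9))*(((-1*6*(-5))*(-3) - 6)/(-4 - 6)) = 279*((-6*(-5)*(-3) - 6)/(-10)) = 279*(-(30*(-3) - 6)/10) = 279*(-(-90 - 6)/10) = 279*(-⅒*(-96)) = 279*(48/5) = 13392/5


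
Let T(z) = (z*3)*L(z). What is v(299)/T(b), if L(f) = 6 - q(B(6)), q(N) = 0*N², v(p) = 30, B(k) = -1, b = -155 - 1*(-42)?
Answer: -5/339 ≈ -0.014749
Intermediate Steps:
b = -113 (b = -155 + 42 = -113)
q(N) = 0
L(f) = 6 (L(f) = 6 - 1*0 = 6 + 0 = 6)
T(z) = 18*z (T(z) = (z*3)*6 = (3*z)*6 = 18*z)
v(299)/T(b) = 30/((18*(-113))) = 30/(-2034) = 30*(-1/2034) = -5/339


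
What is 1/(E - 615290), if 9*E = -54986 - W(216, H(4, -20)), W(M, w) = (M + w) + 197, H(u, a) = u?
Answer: -9/5593013 ≈ -1.6092e-6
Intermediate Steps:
W(M, w) = 197 + M + w
E = -55403/9 (E = (-54986 - (197 + 216 + 4))/9 = (-54986 - 1*417)/9 = (-54986 - 417)/9 = (⅑)*(-55403) = -55403/9 ≈ -6155.9)
1/(E - 615290) = 1/(-55403/9 - 615290) = 1/(-5593013/9) = -9/5593013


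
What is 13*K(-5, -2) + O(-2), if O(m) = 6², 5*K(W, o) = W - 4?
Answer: 63/5 ≈ 12.600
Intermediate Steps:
K(W, o) = -⅘ + W/5 (K(W, o) = (W - 4)/5 = (-4 + W)/5 = -⅘ + W/5)
O(m) = 36
13*K(-5, -2) + O(-2) = 13*(-⅘ + (⅕)*(-5)) + 36 = 13*(-⅘ - 1) + 36 = 13*(-9/5) + 36 = -117/5 + 36 = 63/5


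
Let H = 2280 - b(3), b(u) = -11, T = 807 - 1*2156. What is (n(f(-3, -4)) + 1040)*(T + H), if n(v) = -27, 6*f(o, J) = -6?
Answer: 954246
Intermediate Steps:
f(o, J) = -1 (f(o, J) = (⅙)*(-6) = -1)
T = -1349 (T = 807 - 2156 = -1349)
H = 2291 (H = 2280 - 1*(-11) = 2280 + 11 = 2291)
(n(f(-3, -4)) + 1040)*(T + H) = (-27 + 1040)*(-1349 + 2291) = 1013*942 = 954246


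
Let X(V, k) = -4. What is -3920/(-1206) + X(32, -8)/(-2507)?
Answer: 4916132/1511721 ≈ 3.2520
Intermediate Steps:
-3920/(-1206) + X(32, -8)/(-2507) = -3920/(-1206) - 4/(-2507) = -3920*(-1/1206) - 4*(-1/2507) = 1960/603 + 4/2507 = 4916132/1511721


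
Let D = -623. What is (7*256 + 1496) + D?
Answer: 2665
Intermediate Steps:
(7*256 + 1496) + D = (7*256 + 1496) - 623 = (1792 + 1496) - 623 = 3288 - 623 = 2665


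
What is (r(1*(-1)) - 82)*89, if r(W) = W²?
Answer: -7209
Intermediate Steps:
(r(1*(-1)) - 82)*89 = ((1*(-1))² - 82)*89 = ((-1)² - 82)*89 = (1 - 82)*89 = -81*89 = -7209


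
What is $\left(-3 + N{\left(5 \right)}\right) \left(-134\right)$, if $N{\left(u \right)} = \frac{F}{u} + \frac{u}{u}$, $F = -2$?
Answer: $\frac{1608}{5} \approx 321.6$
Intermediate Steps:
$N{\left(u \right)} = 1 - \frac{2}{u}$ ($N{\left(u \right)} = - \frac{2}{u} + \frac{u}{u} = - \frac{2}{u} + 1 = 1 - \frac{2}{u}$)
$\left(-3 + N{\left(5 \right)}\right) \left(-134\right) = \left(-3 + \frac{-2 + 5}{5}\right) \left(-134\right) = \left(-3 + \frac{1}{5} \cdot 3\right) \left(-134\right) = \left(-3 + \frac{3}{5}\right) \left(-134\right) = \left(- \frac{12}{5}\right) \left(-134\right) = \frac{1608}{5}$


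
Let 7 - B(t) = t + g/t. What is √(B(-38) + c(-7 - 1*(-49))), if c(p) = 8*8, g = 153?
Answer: √163210/38 ≈ 10.631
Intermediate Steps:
B(t) = 7 - t - 153/t (B(t) = 7 - (t + 153/t) = 7 + (-t - 153/t) = 7 - t - 153/t)
c(p) = 64
√(B(-38) + c(-7 - 1*(-49))) = √((7 - 1*(-38) - 153/(-38)) + 64) = √((7 + 38 - 153*(-1/38)) + 64) = √((7 + 38 + 153/38) + 64) = √(1863/38 + 64) = √(4295/38) = √163210/38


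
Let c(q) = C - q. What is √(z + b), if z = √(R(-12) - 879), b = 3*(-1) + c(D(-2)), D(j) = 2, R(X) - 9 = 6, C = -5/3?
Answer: 2*√(-15 + 27*I*√6)/3 ≈ 3.4259 + 4.2899*I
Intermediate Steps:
C = -5/3 (C = -5*⅓ = -5/3 ≈ -1.6667)
R(X) = 15 (R(X) = 9 + 6 = 15)
c(q) = -5/3 - q
b = -20/3 (b = 3*(-1) + (-5/3 - 1*2) = -3 + (-5/3 - 2) = -3 - 11/3 = -20/3 ≈ -6.6667)
z = 12*I*√6 (z = √(15 - 879) = √(-864) = 12*I*√6 ≈ 29.394*I)
√(z + b) = √(12*I*√6 - 20/3) = √(-20/3 + 12*I*√6)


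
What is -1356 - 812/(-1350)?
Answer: -914894/675 ≈ -1355.4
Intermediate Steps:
-1356 - 812/(-1350) = -1356 - 1/1350*(-812) = -1356 + 406/675 = -914894/675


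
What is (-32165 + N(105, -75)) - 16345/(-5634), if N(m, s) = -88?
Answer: -181697057/5634 ≈ -32250.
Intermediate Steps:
(-32165 + N(105, -75)) - 16345/(-5634) = (-32165 - 88) - 16345/(-5634) = -32253 - 16345*(-1/5634) = -32253 + 16345/5634 = -181697057/5634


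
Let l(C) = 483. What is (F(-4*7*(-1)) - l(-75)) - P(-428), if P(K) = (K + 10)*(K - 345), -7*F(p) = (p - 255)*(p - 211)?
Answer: -2306720/7 ≈ -3.2953e+5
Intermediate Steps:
F(p) = -(-255 + p)*(-211 + p)/7 (F(p) = -(p - 255)*(p - 211)/7 = -(-255 + p)*(-211 + p)/7)
P(K) = (-345 + K)*(10 + K) (P(K) = (10 + K)*(-345 + K) = (-345 + K)*(10 + K))
(F(-4*7*(-1)) - l(-75)) - P(-428) = ((-53805/7 - (-4*7*(-1))**2/7 + 466*(-4*7*(-1))/7) - 1*483) - (-3450 + (-428)**2 - 335*(-428)) = ((-53805/7 - (-28*(-1))**2/7 + 466*(-28*(-1))/7) - 483) - (-3450 + 183184 + 143380) = ((-53805/7 - 1/7*28**2 + (466/7)*28) - 483) - 1*323114 = ((-53805/7 - 1/7*784 + 1864) - 483) - 323114 = ((-53805/7 - 112 + 1864) - 483) - 323114 = (-41541/7 - 483) - 323114 = -44922/7 - 323114 = -2306720/7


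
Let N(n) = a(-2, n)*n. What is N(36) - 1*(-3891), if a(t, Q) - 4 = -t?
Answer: 4107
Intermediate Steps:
a(t, Q) = 4 - t
N(n) = 6*n (N(n) = (4 - 1*(-2))*n = (4 + 2)*n = 6*n)
N(36) - 1*(-3891) = 6*36 - 1*(-3891) = 216 + 3891 = 4107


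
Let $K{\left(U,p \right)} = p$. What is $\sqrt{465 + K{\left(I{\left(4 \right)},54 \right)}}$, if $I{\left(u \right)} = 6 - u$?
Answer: $\sqrt{519} \approx 22.782$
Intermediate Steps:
$\sqrt{465 + K{\left(I{\left(4 \right)},54 \right)}} = \sqrt{465 + 54} = \sqrt{519}$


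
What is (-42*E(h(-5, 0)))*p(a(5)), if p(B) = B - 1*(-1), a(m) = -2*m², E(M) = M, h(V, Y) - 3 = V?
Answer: -4116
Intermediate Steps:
h(V, Y) = 3 + V
p(B) = 1 + B (p(B) = B + 1 = 1 + B)
(-42*E(h(-5, 0)))*p(a(5)) = (-42*(3 - 5))*(1 - 2*5²) = (-42*(-2))*(1 - 2*25) = 84*(1 - 50) = 84*(-49) = -4116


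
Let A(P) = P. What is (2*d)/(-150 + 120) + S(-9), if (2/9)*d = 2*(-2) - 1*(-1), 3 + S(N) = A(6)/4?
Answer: -3/5 ≈ -0.60000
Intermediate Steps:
S(N) = -3/2 (S(N) = -3 + 6/4 = -3 + 6*(1/4) = -3 + 3/2 = -3/2)
d = -27/2 (d = 9*(2*(-2) - 1*(-1))/2 = 9*(-4 + 1)/2 = (9/2)*(-3) = -27/2 ≈ -13.500)
(2*d)/(-150 + 120) + S(-9) = (2*(-27/2))/(-150 + 120) - 3/2 = -27/(-30) - 3/2 = -1/30*(-27) - 3/2 = 9/10 - 3/2 = -3/5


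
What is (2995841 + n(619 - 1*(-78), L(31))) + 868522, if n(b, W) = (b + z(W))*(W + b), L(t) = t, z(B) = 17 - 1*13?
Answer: 4374691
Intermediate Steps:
z(B) = 4 (z(B) = 17 - 13 = 4)
n(b, W) = (4 + b)*(W + b) (n(b, W) = (b + 4)*(W + b) = (4 + b)*(W + b))
(2995841 + n(619 - 1*(-78), L(31))) + 868522 = (2995841 + ((619 - 1*(-78))² + 4*31 + 4*(619 - 1*(-78)) + 31*(619 - 1*(-78)))) + 868522 = (2995841 + ((619 + 78)² + 124 + 4*(619 + 78) + 31*(619 + 78))) + 868522 = (2995841 + (697² + 124 + 4*697 + 31*697)) + 868522 = (2995841 + (485809 + 124 + 2788 + 21607)) + 868522 = (2995841 + 510328) + 868522 = 3506169 + 868522 = 4374691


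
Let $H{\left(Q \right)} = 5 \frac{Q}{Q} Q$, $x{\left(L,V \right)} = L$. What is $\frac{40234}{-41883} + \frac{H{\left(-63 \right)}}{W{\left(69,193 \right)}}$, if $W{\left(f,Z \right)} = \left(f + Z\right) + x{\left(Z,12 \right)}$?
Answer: $- \frac{899989}{544479} \approx -1.6529$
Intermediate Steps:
$H{\left(Q \right)} = 5 Q$ ($H{\left(Q \right)} = 5 \cdot 1 Q = 5 Q$)
$W{\left(f,Z \right)} = f + 2 Z$ ($W{\left(f,Z \right)} = \left(f + Z\right) + Z = \left(Z + f\right) + Z = f + 2 Z$)
$\frac{40234}{-41883} + \frac{H{\left(-63 \right)}}{W{\left(69,193 \right)}} = \frac{40234}{-41883} + \frac{5 \left(-63\right)}{69 + 2 \cdot 193} = 40234 \left(- \frac{1}{41883}\right) - \frac{315}{69 + 386} = - \frac{40234}{41883} - \frac{315}{455} = - \frac{40234}{41883} - \frac{9}{13} = - \frac{899989}{544479}$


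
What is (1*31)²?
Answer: 961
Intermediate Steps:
(1*31)² = 31² = 961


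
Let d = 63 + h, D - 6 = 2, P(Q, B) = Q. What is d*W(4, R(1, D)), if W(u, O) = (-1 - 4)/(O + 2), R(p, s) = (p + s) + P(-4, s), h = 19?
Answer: -410/7 ≈ -58.571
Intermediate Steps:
D = 8 (D = 6 + 2 = 8)
R(p, s) = -4 + p + s (R(p, s) = (p + s) - 4 = -4 + p + s)
W(u, O) = -5/(2 + O)
d = 82 (d = 63 + 19 = 82)
d*W(4, R(1, D)) = 82*(-5/(2 + (-4 + 1 + 8))) = 82*(-5/(2 + 5)) = 82*(-5/7) = -410/7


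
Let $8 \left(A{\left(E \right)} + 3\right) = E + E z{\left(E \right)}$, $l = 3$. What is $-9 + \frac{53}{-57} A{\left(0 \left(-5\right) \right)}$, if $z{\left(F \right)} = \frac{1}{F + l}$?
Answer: $- \frac{118}{19} \approx -6.2105$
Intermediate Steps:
$z{\left(F \right)} = \frac{1}{3 + F}$ ($z{\left(F \right)} = \frac{1}{F + 3} = \frac{1}{3 + F}$)
$A{\left(E \right)} = -3 + \frac{E}{8} + \frac{E}{8 \left(3 + E\right)}$ ($A{\left(E \right)} = -3 + \frac{E + \frac{E}{3 + E}}{8} = -3 + \left(\frac{E}{8} + \frac{E}{8 \left(3 + E\right)}\right) = -3 + \frac{E}{8} + \frac{E}{8 \left(3 + E\right)}$)
$-9 + \frac{53}{-57} A{\left(0 \left(-5\right) \right)} = -9 + \frac{53}{-57} \frac{0 \left(-5\right) + \left(-24 + 0 \left(-5\right)\right) \left(3 + 0 \left(-5\right)\right)}{8 \left(3 + 0 \left(-5\right)\right)} = -9 + 53 \left(- \frac{1}{57}\right) \frac{0 + \left(-24 + 0\right) \left(3 + 0\right)}{8 \left(3 + 0\right)} = -9 - \frac{53 \frac{0 - 72}{8 \cdot 3}}{57} = -9 - \frac{53 \cdot \frac{1}{8} \cdot \frac{1}{3} \left(0 - 72\right)}{57} = -9 - \frac{53 \cdot \frac{1}{8} \cdot \frac{1}{3} \left(-72\right)}{57} = -9 - - \frac{53}{19} = -9 + \frac{53}{19} = - \frac{118}{19}$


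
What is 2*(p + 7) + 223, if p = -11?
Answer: 215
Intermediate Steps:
2*(p + 7) + 223 = 2*(-11 + 7) + 223 = 2*(-4) + 223 = -8 + 223 = 215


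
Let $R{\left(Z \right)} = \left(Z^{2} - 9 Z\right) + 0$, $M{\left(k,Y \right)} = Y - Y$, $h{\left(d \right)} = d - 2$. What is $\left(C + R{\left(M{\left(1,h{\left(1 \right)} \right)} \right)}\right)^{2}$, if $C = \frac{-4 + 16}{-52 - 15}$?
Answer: $\frac{144}{4489} \approx 0.032078$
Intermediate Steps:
$h{\left(d \right)} = -2 + d$
$M{\left(k,Y \right)} = 0$
$C = - \frac{12}{67}$ ($C = \frac{12}{-67} = 12 \left(- \frac{1}{67}\right) = - \frac{12}{67} \approx -0.1791$)
$R{\left(Z \right)} = Z^{2} - 9 Z$
$\left(C + R{\left(M{\left(1,h{\left(1 \right)} \right)} \right)}\right)^{2} = \left(- \frac{12}{67} + 0 \left(-9 + 0\right)\right)^{2} = \left(- \frac{12}{67} + 0 \left(-9\right)\right)^{2} = \left(- \frac{12}{67} + 0\right)^{2} = \left(- \frac{12}{67}\right)^{2} = \frac{144}{4489}$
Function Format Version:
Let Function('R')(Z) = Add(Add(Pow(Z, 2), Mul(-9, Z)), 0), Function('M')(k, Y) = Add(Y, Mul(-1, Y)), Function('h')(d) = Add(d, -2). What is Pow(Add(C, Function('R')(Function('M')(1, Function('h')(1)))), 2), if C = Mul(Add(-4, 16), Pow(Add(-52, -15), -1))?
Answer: Rational(144, 4489) ≈ 0.032078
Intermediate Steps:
Function('h')(d) = Add(-2, d)
Function('M')(k, Y) = 0
C = Rational(-12, 67) (C = Mul(12, Pow(-67, -1)) = Mul(12, Rational(-1, 67)) = Rational(-12, 67) ≈ -0.17910)
Function('R')(Z) = Add(Pow(Z, 2), Mul(-9, Z))
Pow(Add(C, Function('R')(Function('M')(1, Function('h')(1)))), 2) = Pow(Add(Rational(-12, 67), Mul(0, Add(-9, 0))), 2) = Pow(Add(Rational(-12, 67), Mul(0, -9)), 2) = Pow(Add(Rational(-12, 67), 0), 2) = Pow(Rational(-12, 67), 2) = Rational(144, 4489)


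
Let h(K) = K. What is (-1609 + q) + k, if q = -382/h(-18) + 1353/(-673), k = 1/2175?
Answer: -6981274556/4391325 ≈ -1589.8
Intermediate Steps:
k = 1/2175 ≈ 0.00045977
q = 116366/6057 (q = -382/(-18) + 1353/(-673) = -382*(-1/18) + 1353*(-1/673) = 191/9 - 1353/673 = 116366/6057 ≈ 19.212)
(-1609 + q) + k = (-1609 + 116366/6057) + 1/2175 = -9629347/6057 + 1/2175 = -6981274556/4391325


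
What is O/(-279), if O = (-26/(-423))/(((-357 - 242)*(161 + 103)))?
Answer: 13/9331368156 ≈ 1.3932e-9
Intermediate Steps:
O = -13/33445764 (O = (-26*(-1/423))/((-599*264)) = (26/423)/(-158136) = (26/423)*(-1/158136) = -13/33445764 ≈ -3.8869e-7)
O/(-279) = -13/33445764/(-279) = -13/33445764*(-1/279) = 13/9331368156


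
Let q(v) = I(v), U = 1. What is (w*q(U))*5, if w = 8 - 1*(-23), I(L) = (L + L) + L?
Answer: 465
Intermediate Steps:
I(L) = 3*L (I(L) = 2*L + L = 3*L)
q(v) = 3*v
w = 31 (w = 8 + 23 = 31)
(w*q(U))*5 = (31*(3*1))*5 = (31*3)*5 = 93*5 = 465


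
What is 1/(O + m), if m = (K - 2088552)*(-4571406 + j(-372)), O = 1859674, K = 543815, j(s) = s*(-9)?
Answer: 1/7056450070420 ≈ 1.4171e-13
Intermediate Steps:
j(s) = -9*s
m = 7056448210746 (m = (543815 - 2088552)*(-4571406 - 9*(-372)) = -1544737*(-4571406 + 3348) = -1544737*(-4568058) = 7056448210746)
1/(O + m) = 1/(1859674 + 7056448210746) = 1/7056450070420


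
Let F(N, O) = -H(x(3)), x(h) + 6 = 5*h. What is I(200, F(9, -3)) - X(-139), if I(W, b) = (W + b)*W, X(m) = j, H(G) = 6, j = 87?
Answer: 38713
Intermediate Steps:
x(h) = -6 + 5*h
X(m) = 87
F(N, O) = -6 (F(N, O) = -1*6 = -6)
I(W, b) = W*(W + b)
I(200, F(9, -3)) - X(-139) = 200*(200 - 6) - 1*87 = 200*194 - 87 = 38800 - 87 = 38713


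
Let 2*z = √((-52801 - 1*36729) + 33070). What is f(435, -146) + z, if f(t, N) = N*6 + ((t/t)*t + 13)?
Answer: -428 + I*√14115 ≈ -428.0 + 118.81*I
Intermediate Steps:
f(t, N) = 13 + t + 6*N (f(t, N) = 6*N + (1*t + 13) = 6*N + (t + 13) = 6*N + (13 + t) = 13 + t + 6*N)
z = I*√14115 (z = √((-52801 - 1*36729) + 33070)/2 = √((-52801 - 36729) + 33070)/2 = √(-89530 + 33070)/2 = √(-56460)/2 = (2*I*√14115)/2 = I*√14115 ≈ 118.81*I)
f(435, -146) + z = (13 + 435 + 6*(-146)) + I*√14115 = (13 + 435 - 876) + I*√14115 = -428 + I*√14115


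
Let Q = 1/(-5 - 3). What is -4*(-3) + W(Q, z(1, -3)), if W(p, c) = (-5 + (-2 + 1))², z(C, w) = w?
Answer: 48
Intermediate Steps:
Q = -⅛ (Q = 1/(-8) = -⅛ ≈ -0.12500)
W(p, c) = 36 (W(p, c) = (-5 - 1)² = (-6)² = 36)
-4*(-3) + W(Q, z(1, -3)) = -4*(-3) + 36 = 12 + 36 = 48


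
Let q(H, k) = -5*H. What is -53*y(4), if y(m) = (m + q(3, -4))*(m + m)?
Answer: 4664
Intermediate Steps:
y(m) = 2*m*(-15 + m) (y(m) = (m - 5*3)*(m + m) = (m - 15)*(2*m) = (-15 + m)*(2*m) = 2*m*(-15 + m))
-53*y(4) = -106*4*(-15 + 4) = -106*4*(-11) = -53*(-88) = 4664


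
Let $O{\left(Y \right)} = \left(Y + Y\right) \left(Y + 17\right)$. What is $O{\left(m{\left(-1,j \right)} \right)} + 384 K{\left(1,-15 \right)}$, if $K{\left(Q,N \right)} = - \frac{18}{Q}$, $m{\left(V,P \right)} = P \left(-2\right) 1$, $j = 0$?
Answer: $-6912$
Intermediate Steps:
$m{\left(V,P \right)} = - 2 P$ ($m{\left(V,P \right)} = - 2 P 1 = - 2 P$)
$O{\left(Y \right)} = 2 Y \left(17 + Y\right)$
$O{\left(m{\left(-1,j \right)} \right)} + 384 K{\left(1,-15 \right)} = 2 \left(\left(-2\right) 0\right) \left(17 - 0\right) + 384 \left(- \frac{18}{1}\right) = 2 \cdot 0 \left(17 + 0\right) + 384 \left(\left(-18\right) 1\right) = 2 \cdot 0 \cdot 17 + 384 \left(-18\right) = 0 - 6912 = -6912$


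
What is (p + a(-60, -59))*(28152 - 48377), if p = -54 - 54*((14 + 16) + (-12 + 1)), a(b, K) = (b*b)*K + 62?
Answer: 4316379050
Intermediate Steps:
a(b, K) = 62 + K*b² (a(b, K) = b²*K + 62 = K*b² + 62 = 62 + K*b²)
p = -1080 (p = -54 - 54*(30 - 11) = -54 - 54*19 = -54 - 1026 = -1080)
(p + a(-60, -59))*(28152 - 48377) = (-1080 + (62 - 59*(-60)²))*(28152 - 48377) = (-1080 + (62 - 59*3600))*(-20225) = (-1080 + (62 - 212400))*(-20225) = (-1080 - 212338)*(-20225) = -213418*(-20225) = 4316379050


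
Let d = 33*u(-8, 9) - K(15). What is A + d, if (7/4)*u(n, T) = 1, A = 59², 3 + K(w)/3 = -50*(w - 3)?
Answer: 37162/7 ≈ 5308.9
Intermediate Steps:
K(w) = 441 - 150*w (K(w) = -9 + 3*(-50*(w - 3)) = -9 + 3*(-50*(-3 + w)) = -9 + 3*(150 - 50*w) = -9 + (450 - 150*w) = 441 - 150*w)
A = 3481
u(n, T) = 4/7 (u(n, T) = (4/7)*1 = 4/7)
d = 12795/7 (d = 33*(4/7) - (441 - 150*15) = 132/7 - (441 - 2250) = 132/7 - 1*(-1809) = 132/7 + 1809 = 12795/7 ≈ 1827.9)
A + d = 3481 + 12795/7 = 37162/7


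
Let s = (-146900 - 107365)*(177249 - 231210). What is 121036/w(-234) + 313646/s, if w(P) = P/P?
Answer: 1660661567950586/13720393665 ≈ 1.2104e+5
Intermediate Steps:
w(P) = 1
s = 13720393665 (s = -254265*(-53961) = 13720393665)
121036/w(-234) + 313646/s = 121036/1 + 313646/13720393665 = 121036*1 + 313646*(1/13720393665) = 121036 + 313646/13720393665 = 1660661567950586/13720393665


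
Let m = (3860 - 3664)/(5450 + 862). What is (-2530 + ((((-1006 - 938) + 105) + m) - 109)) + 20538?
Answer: 25342729/1578 ≈ 16060.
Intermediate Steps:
m = 49/1578 (m = 196/6312 = 196*(1/6312) = 49/1578 ≈ 0.031052)
(-2530 + ((((-1006 - 938) + 105) + m) - 109)) + 20538 = (-2530 + ((((-1006 - 938) + 105) + 49/1578) - 109)) + 20538 = (-2530 + (((-1944 + 105) + 49/1578) - 109)) + 20538 = (-2530 + ((-1839 + 49/1578) - 109)) + 20538 = (-2530 + (-2901893/1578 - 109)) + 20538 = (-2530 - 3073895/1578) + 20538 = -7066235/1578 + 20538 = 25342729/1578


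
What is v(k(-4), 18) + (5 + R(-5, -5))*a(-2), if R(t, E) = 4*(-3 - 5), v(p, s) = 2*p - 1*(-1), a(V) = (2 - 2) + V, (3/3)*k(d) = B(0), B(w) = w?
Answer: 55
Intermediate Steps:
k(d) = 0
a(V) = V (a(V) = 0 + V = V)
v(p, s) = 1 + 2*p (v(p, s) = 2*p + 1 = 1 + 2*p)
R(t, E) = -32 (R(t, E) = 4*(-8) = -32)
v(k(-4), 18) + (5 + R(-5, -5))*a(-2) = (1 + 2*0) + (5 - 32)*(-2) = (1 + 0) - 27*(-2) = 1 + 54 = 55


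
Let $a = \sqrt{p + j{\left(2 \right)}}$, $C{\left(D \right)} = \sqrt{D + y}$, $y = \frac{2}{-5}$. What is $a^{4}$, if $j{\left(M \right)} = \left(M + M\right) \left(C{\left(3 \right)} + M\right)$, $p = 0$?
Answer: $\frac{528}{5} + \frac{64 \sqrt{65}}{5} \approx 208.8$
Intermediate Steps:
$y = - \frac{2}{5}$ ($y = 2 \left(- \frac{1}{5}\right) = - \frac{2}{5} \approx -0.4$)
$C{\left(D \right)} = \sqrt{- \frac{2}{5} + D}$ ($C{\left(D \right)} = \sqrt{D - \frac{2}{5}} = \sqrt{- \frac{2}{5} + D}$)
$j{\left(M \right)} = 2 M \left(M + \frac{\sqrt{65}}{5}\right)$ ($j{\left(M \right)} = \left(M + M\right) \left(\frac{\sqrt{-10 + 25 \cdot 3}}{5} + M\right) = 2 M \left(\frac{\sqrt{-10 + 75}}{5} + M\right) = 2 M \left(\frac{\sqrt{65}}{5} + M\right) = 2 M \left(M + \frac{\sqrt{65}}{5}\right)$)
$a = \sqrt{8 + \frac{4 \sqrt{65}}{5}}$ ($a = \sqrt{0 + \frac{2}{5} \cdot 2 \left(\sqrt{65} + 5 \cdot 2\right)} = \sqrt{0 + \frac{2}{5} \cdot 2 \left(\sqrt{65} + 10\right)} = \sqrt{0 + \frac{2}{5} \cdot 2 \left(10 + \sqrt{65}\right)} = \sqrt{0 + \left(8 + \frac{4 \sqrt{65}}{5}\right)} = \sqrt{8 + \frac{4 \sqrt{65}}{5}} \approx 3.8013$)
$a^{4} = \left(\frac{2 \sqrt{50 + 5 \sqrt{65}}}{5}\right)^{4} = \frac{16 \left(50 + 5 \sqrt{65}\right)^{2}}{625}$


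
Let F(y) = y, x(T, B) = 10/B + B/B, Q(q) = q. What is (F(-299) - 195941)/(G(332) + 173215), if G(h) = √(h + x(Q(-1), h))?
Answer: -5642624125600/4980570358067 + 196240*√9176978/4980570358067 ≈ -1.1328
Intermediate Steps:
x(T, B) = 1 + 10/B (x(T, B) = 10/B + 1 = 1 + 10/B)
G(h) = √(h + (10 + h)/h)
(F(-299) - 195941)/(G(332) + 173215) = (-299 - 195941)/(√(1 + 332 + 10/332) + 173215) = -196240/(√(1 + 332 + 10*(1/332)) + 173215) = -196240/(√(1 + 332 + 5/166) + 173215) = -196240/(√(55283/166) + 173215) = -196240/(√9176978/166 + 173215) = -196240/(173215 + √9176978/166)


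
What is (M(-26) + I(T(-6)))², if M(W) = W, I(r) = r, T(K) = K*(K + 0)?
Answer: 100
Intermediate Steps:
T(K) = K² (T(K) = K*K = K²)
(M(-26) + I(T(-6)))² = (-26 + (-6)²)² = (-26 + 36)² = 10² = 100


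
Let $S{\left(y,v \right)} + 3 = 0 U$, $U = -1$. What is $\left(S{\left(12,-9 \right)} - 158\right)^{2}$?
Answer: $25921$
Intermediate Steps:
$S{\left(y,v \right)} = -3$ ($S{\left(y,v \right)} = -3 + 0 \left(-1\right) = -3 + 0 = -3$)
$\left(S{\left(12,-9 \right)} - 158\right)^{2} = \left(-3 - 158\right)^{2} = \left(-161\right)^{2} = 25921$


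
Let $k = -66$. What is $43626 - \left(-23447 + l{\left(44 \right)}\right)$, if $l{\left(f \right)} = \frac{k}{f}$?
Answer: $\frac{134149}{2} \approx 67075.0$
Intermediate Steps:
$l{\left(f \right)} = - \frac{66}{f}$
$43626 - \left(-23447 + l{\left(44 \right)}\right) = 43626 + \left(23447 - - \frac{66}{44}\right) = 43626 + \left(23447 - \left(-66\right) \frac{1}{44}\right) = 43626 + \left(23447 - - \frac{3}{2}\right) = 43626 + \left(23447 + \frac{3}{2}\right) = 43626 + \frac{46897}{2} = \frac{134149}{2}$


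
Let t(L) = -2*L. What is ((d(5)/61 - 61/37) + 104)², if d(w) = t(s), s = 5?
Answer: 53193425769/5094049 ≈ 10442.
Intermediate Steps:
d(w) = -10 (d(w) = -2*5 = -10)
((d(5)/61 - 61/37) + 104)² = ((-10/61 - 61/37) + 104)² = (-4091/2257 + 104)² = (230637/2257)² = 53193425769/5094049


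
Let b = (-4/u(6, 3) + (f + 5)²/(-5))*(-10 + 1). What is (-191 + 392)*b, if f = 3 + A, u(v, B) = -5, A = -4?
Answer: 21708/5 ≈ 4341.6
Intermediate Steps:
f = -1 (f = 3 - 4 = -1)
b = 108/5 (b = (-4/(-5) + (-1 + 5)²/(-5))*(-10 + 1) = (-4*(-⅕) + 4²*(-⅕))*(-9) = (⅘ + 16*(-⅕))*(-9) = (⅘ - 16/5)*(-9) = -12/5*(-9) = 108/5 ≈ 21.600)
(-191 + 392)*b = (-191 + 392)*(108/5) = 201*(108/5) = 21708/5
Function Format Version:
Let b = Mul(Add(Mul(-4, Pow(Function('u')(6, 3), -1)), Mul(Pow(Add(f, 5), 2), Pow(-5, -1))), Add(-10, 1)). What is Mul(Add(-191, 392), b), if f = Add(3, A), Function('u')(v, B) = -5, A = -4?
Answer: Rational(21708, 5) ≈ 4341.6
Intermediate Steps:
f = -1 (f = Add(3, -4) = -1)
b = Rational(108, 5) (b = Mul(Add(Mul(-4, Pow(-5, -1)), Mul(Pow(Add(-1, 5), 2), Pow(-5, -1))), Add(-10, 1)) = Mul(Add(Mul(-4, Rational(-1, 5)), Mul(Pow(4, 2), Rational(-1, 5))), -9) = Mul(Add(Rational(4, 5), Mul(16, Rational(-1, 5))), -9) = Mul(Add(Rational(4, 5), Rational(-16, 5)), -9) = Mul(Rational(-12, 5), -9) = Rational(108, 5) ≈ 21.600)
Mul(Add(-191, 392), b) = Mul(Add(-191, 392), Rational(108, 5)) = Mul(201, Rational(108, 5)) = Rational(21708, 5)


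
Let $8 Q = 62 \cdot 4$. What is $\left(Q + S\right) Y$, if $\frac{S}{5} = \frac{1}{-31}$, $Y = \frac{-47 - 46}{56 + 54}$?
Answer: $- \frac{1434}{55} \approx -26.073$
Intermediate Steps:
$Y = - \frac{93}{110} \approx -0.84545$
$Q = 31$ ($Q = \frac{62 \cdot 4}{8} = \frac{1}{8} \cdot 248 = 31$)
$S = - \frac{5}{31}$ ($S = \frac{5}{-31} = 5 \left(- \frac{1}{31}\right) = - \frac{5}{31} \approx -0.16129$)
$\left(Q + S\right) Y = \left(31 - \frac{5}{31}\right) \left(- \frac{93}{110}\right) = \frac{956}{31} \left(- \frac{93}{110}\right) = - \frac{1434}{55}$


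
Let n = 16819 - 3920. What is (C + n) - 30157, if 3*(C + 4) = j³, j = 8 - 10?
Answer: -51794/3 ≈ -17265.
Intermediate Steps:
j = -2
n = 12899
C = -20/3 (C = -4 + (⅓)*(-2)³ = -4 + (⅓)*(-8) = -4 - 8/3 = -20/3 ≈ -6.6667)
(C + n) - 30157 = (-20/3 + 12899) - 30157 = 38677/3 - 30157 = -51794/3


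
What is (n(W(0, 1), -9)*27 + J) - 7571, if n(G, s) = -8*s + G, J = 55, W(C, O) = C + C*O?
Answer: -5572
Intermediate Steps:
n(G, s) = G - 8*s
(n(W(0, 1), -9)*27 + J) - 7571 = ((0*(1 + 1) - 8*(-9))*27 + 55) - 7571 = ((0*2 + 72)*27 + 55) - 7571 = ((0 + 72)*27 + 55) - 7571 = (72*27 + 55) - 7571 = (1944 + 55) - 7571 = 1999 - 7571 = -5572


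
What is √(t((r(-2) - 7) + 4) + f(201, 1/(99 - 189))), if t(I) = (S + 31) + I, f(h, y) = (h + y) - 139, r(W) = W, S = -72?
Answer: √14390/30 ≈ 3.9986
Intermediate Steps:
f(h, y) = -139 + h + y
t(I) = -41 + I (t(I) = (-72 + 31) + I = -41 + I)
√(t((r(-2) - 7) + 4) + f(201, 1/(99 - 189))) = √((-41 + ((-2 - 7) + 4)) + (-139 + 201 + 1/(99 - 189))) = √((-41 + (-9 + 4)) + (-139 + 201 + 1/(-90))) = √((-41 - 5) + (-139 + 201 - 1/90)) = √(-46 + 5579/90) = √(1439/90) = √14390/30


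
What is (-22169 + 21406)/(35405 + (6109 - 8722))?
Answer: -763/32792 ≈ -0.023268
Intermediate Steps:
(-22169 + 21406)/(35405 + (6109 - 8722)) = -763/(35405 - 2613) = -763/32792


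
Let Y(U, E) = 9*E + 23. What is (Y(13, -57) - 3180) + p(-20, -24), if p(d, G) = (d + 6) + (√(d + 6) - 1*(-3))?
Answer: -3681 + I*√14 ≈ -3681.0 + 3.7417*I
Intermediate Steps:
Y(U, E) = 23 + 9*E
p(d, G) = 9 + d + √(6 + d) (p(d, G) = (6 + d) + (√(6 + d) + 3) = (6 + d) + (3 + √(6 + d)) = 9 + d + √(6 + d))
(Y(13, -57) - 3180) + p(-20, -24) = ((23 + 9*(-57)) - 3180) + (9 - 20 + √(6 - 20)) = ((23 - 513) - 3180) + (9 - 20 + √(-14)) = (-490 - 3180) + (9 - 20 + I*√14) = -3670 + (-11 + I*√14) = -3681 + I*√14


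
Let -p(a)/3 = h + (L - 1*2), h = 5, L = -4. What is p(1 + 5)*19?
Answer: 57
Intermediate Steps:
p(a) = 3 (p(a) = -3*(5 + (-4 - 1*2)) = -3*(5 + (-4 - 2)) = -3*(5 - 6) = -3*(-1) = 3)
p(1 + 5)*19 = 3*19 = 57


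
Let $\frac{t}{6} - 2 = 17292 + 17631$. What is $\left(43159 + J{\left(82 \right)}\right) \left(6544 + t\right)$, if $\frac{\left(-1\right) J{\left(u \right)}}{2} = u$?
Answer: $9290961530$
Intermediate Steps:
$t = 209550$ ($t = 12 + 6 \left(17292 + 17631\right) = 12 + 6 \cdot 34923 = 12 + 209538 = 209550$)
$J{\left(u \right)} = - 2 u$
$\left(43159 + J{\left(82 \right)}\right) \left(6544 + t\right) = \left(43159 - 164\right) \left(6544 + 209550\right) = \left(43159 - 164\right) 216094 = 42995 \cdot 216094 = 9290961530$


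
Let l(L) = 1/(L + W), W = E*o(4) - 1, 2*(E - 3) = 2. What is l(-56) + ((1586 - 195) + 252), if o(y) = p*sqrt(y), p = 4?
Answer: 41074/25 ≈ 1643.0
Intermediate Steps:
E = 4 (E = 3 + (1/2)*2 = 3 + 1 = 4)
o(y) = 4*sqrt(y)
W = 31 (W = 4*(4*sqrt(4)) - 1 = 4*(4*2) - 1 = 4*8 - 1 = 32 - 1 = 31)
l(L) = 1/(31 + L) (l(L) = 1/(L + 31) = 1/(31 + L))
l(-56) + ((1586 - 195) + 252) = 1/(31 - 56) + ((1586 - 195) + 252) = 1/(-25) + (1391 + 252) = -1/25 + 1643 = 41074/25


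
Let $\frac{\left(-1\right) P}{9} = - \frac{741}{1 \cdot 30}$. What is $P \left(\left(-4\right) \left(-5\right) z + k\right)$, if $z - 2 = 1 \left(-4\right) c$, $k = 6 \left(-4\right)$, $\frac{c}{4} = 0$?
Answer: $\frac{17784}{5} \approx 3556.8$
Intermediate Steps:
$c = 0$ ($c = 4 \cdot 0 = 0$)
$k = -24$
$P = \frac{2223}{10}$ ($P = - 9 \left(- \frac{741}{1 \cdot 30}\right) = - 9 \left(- \frac{741}{30}\right) = - 9 \left(\left(-741\right) \frac{1}{30}\right) = \left(-9\right) \left(- \frac{247}{10}\right) = \frac{2223}{10} \approx 222.3$)
$z = 2$ ($z = 2 + 1 \left(-4\right) 0 = 2 - 0 = 2 + 0 = 2$)
$P \left(\left(-4\right) \left(-5\right) z + k\right) = \frac{2223 \left(\left(-4\right) \left(-5\right) 2 - 24\right)}{10} = \frac{2223 \left(20 \cdot 2 - 24\right)}{10} = \frac{2223 \left(40 - 24\right)}{10} = \frac{2223}{10} \cdot 16 = \frac{17784}{5}$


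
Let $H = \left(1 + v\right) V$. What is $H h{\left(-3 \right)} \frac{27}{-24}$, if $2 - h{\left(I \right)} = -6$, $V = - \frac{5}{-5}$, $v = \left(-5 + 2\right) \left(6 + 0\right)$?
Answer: $153$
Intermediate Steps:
$v = -18$ ($v = \left(-3\right) 6 = -18$)
$V = 1$ ($V = \left(-5\right) \left(- \frac{1}{5}\right) = 1$)
$h{\left(I \right)} = 8$ ($h{\left(I \right)} = 2 - -6 = 2 + 6 = 8$)
$H = -17$ ($H = \left(1 - 18\right) 1 = \left(-17\right) 1 = -17$)
$H h{\left(-3 \right)} \frac{27}{-24} = \left(-17\right) 8 \frac{27}{-24} = - 136 \cdot 27 \left(- \frac{1}{24}\right) = \left(-136\right) \left(- \frac{9}{8}\right) = 153$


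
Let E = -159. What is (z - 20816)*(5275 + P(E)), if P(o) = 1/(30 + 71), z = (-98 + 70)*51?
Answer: -11851069344/101 ≈ -1.1734e+8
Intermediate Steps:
z = -1428 (z = -28*51 = -1428)
P(o) = 1/101
(z - 20816)*(5275 + P(E)) = (-1428 - 20816)*(5275 + 1/101) = -22244*532776/101 = -11851069344/101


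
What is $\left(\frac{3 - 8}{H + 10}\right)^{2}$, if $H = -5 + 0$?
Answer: $1$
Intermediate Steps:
$H = -5$
$\left(\frac{3 - 8}{H + 10}\right)^{2} = \left(\frac{3 - 8}{-5 + 10}\right)^{2} = \left(- \frac{5}{5}\right)^{2} = \left(\left(-5\right) \frac{1}{5}\right)^{2} = \left(-1\right)^{2} = 1$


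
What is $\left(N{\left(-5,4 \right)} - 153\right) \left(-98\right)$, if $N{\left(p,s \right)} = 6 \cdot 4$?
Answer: $12642$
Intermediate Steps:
$N{\left(p,s \right)} = 24$
$\left(N{\left(-5,4 \right)} - 153\right) \left(-98\right) = \left(24 - 153\right) \left(-98\right) = \left(-129\right) \left(-98\right) = 12642$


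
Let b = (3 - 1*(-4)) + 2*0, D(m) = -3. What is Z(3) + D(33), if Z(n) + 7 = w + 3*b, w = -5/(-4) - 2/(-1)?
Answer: 57/4 ≈ 14.250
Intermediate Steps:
b = 7 (b = (3 + 4) + 0 = 7 + 0 = 7)
w = 13/4 (w = -5*(-1/4) - 2*(-1) = 5/4 + 2 = 13/4 ≈ 3.2500)
Z(n) = 69/4 (Z(n) = -7 + (13/4 + 3*7) = -7 + (13/4 + 21) = -7 + 97/4 = 69/4)
Z(3) + D(33) = 69/4 - 3 = 57/4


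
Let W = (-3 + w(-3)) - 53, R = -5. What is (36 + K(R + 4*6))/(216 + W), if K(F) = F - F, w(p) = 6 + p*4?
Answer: 18/77 ≈ 0.23377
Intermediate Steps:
w(p) = 6 + 4*p
K(F) = 0
W = -62 (W = (-3 + (6 + 4*(-3))) - 53 = (-3 + (6 - 12)) - 53 = (-3 - 6) - 53 = -9 - 53 = -62)
(36 + K(R + 4*6))/(216 + W) = (36 + 0)/(216 - 62) = 36/154 = 36*(1/154) = 18/77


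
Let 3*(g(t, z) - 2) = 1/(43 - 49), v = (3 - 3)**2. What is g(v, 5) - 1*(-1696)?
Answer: 30563/18 ≈ 1697.9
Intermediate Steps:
v = 0 (v = 0**2 = 0)
g(t, z) = 35/18 (g(t, z) = 2 + 1/(3*(43 - 49)) = 2 + (1/3)/(-6) = 2 + (1/3)*(-1/6) = 2 - 1/18 = 35/18)
g(v, 5) - 1*(-1696) = 35/18 - 1*(-1696) = 35/18 + 1696 = 30563/18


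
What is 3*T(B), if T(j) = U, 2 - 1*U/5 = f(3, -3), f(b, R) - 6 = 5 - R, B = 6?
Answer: -180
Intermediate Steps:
f(b, R) = 11 - R (f(b, R) = 6 + (5 - R) = 11 - R)
U = -60 (U = 10 - 5*(11 - 1*(-3)) = 10 - 5*(11 + 3) = 10 - 5*14 = 10 - 70 = -60)
T(j) = -60
3*T(B) = 3*(-60) = -180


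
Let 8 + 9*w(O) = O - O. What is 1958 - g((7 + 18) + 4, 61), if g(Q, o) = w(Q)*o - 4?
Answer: 18146/9 ≈ 2016.2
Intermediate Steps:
w(O) = -8/9 (w(O) = -8/9 + (O - O)/9 = -8/9 + (1/9)*0 = -8/9 + 0 = -8/9)
g(Q, o) = -4 - 8*o/9 (g(Q, o) = -8*o/9 - 4 = -4 - 8*o/9)
1958 - g((7 + 18) + 4, 61) = 1958 - (-4 - 8/9*61) = 1958 - (-4 - 488/9) = 1958 - 1*(-524/9) = 1958 + 524/9 = 18146/9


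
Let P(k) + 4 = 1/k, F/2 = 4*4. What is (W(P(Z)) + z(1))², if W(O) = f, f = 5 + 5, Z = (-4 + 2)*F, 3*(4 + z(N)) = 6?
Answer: 64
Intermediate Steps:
z(N) = -2 (z(N) = -4 + (⅓)*6 = -4 + 2 = -2)
F = 32 (F = 2*(4*4) = 2*16 = 32)
Z = -64 (Z = (-4 + 2)*32 = -2*32 = -64)
f = 10
P(k) = -4 + 1/k
W(O) = 10
(W(P(Z)) + z(1))² = (10 - 2)² = 8² = 64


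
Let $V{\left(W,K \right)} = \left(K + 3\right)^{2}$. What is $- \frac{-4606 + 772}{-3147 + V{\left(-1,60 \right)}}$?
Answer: $\frac{639}{137} \approx 4.6642$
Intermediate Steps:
$V{\left(W,K \right)} = \left(3 + K\right)^{2}$
$- \frac{-4606 + 772}{-3147 + V{\left(-1,60 \right)}} = - \frac{-4606 + 772}{-3147 + \left(3 + 60\right)^{2}} = - \frac{-3834}{-3147 + 63^{2}} = - \frac{-3834}{-3147 + 3969} = - \frac{-3834}{822} = \left(-1\right) \left(- \frac{639}{137}\right) = \frac{639}{137}$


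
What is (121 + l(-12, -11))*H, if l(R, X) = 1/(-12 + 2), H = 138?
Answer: 83421/5 ≈ 16684.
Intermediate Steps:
l(R, X) = -⅒ (l(R, X) = 1/(-10) = -⅒)
(121 + l(-12, -11))*H = (121 - ⅒)*138 = (1209/10)*138 = 83421/5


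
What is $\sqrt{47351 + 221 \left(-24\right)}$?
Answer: $\sqrt{42047} \approx 205.05$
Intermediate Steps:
$\sqrt{47351 + 221 \left(-24\right)} = \sqrt{47351 - 5304} = \sqrt{42047}$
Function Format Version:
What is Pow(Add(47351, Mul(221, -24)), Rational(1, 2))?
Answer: Pow(42047, Rational(1, 2)) ≈ 205.05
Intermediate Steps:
Pow(Add(47351, Mul(221, -24)), Rational(1, 2)) = Pow(Add(47351, -5304), Rational(1, 2)) = Pow(42047, Rational(1, 2))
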